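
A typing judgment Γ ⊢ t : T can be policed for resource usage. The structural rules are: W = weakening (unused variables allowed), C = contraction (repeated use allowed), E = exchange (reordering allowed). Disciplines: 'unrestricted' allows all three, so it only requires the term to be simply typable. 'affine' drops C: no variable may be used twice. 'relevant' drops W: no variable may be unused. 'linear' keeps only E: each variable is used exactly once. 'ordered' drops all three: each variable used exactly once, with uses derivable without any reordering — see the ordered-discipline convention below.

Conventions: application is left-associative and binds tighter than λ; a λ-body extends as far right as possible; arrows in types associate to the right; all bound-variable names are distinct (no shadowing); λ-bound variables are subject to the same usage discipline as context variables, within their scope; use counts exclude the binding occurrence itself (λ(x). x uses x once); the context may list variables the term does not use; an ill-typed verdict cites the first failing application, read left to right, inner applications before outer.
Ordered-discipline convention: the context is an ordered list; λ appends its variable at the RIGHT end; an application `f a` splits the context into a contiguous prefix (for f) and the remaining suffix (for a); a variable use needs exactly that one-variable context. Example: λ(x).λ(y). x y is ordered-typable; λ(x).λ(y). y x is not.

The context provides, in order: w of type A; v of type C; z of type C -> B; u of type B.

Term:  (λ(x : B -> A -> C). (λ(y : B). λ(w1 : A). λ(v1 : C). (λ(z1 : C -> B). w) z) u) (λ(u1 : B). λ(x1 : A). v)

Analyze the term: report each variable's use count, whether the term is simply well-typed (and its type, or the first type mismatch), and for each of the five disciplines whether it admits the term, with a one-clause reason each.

variable uses: w: 1; v: 1; z: 1; u: 1; x (bound): 0; y (bound): 0; w1 (bound): 0; v1 (bound): 0; z1 (bound): 0; u1 (bound): 0; x1 (bound): 0
uses in reading order: w, z, u, v
typing: well-typed — term : A -> C -> A
ordered: ✗, x, y, w1, v1, z1, u1, x1 left unused
linear: ✗, x, y, w1, v1, z1, u1, x1 left unused
affine: ✓, w, v, z, u, x, y, w1, v1, z1, u1, x1: no repeats, contraction unneeded
relevant: ✗, x, y, w1, v1, z1, u1, x1 left unused
unrestricted: ✓, type-checks (A -> C -> A) and nothing is barred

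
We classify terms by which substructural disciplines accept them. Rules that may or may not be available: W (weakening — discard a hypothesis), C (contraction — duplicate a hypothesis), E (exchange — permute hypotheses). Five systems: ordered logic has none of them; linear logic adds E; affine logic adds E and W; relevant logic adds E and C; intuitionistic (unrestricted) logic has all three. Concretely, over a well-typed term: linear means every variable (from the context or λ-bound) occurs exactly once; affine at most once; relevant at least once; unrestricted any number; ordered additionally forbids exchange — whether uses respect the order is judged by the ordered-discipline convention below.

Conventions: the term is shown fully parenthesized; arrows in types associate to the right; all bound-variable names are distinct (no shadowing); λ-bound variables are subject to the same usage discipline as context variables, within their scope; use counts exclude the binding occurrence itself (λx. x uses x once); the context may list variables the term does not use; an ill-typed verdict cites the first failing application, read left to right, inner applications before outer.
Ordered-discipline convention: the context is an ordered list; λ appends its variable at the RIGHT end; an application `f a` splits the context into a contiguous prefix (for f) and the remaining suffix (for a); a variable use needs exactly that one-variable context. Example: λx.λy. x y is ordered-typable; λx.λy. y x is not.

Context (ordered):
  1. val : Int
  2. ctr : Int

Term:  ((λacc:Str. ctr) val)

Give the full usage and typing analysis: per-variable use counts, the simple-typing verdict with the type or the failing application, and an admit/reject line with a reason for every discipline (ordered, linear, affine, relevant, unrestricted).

use counts: val: 1; ctr: 1; acc (λ-bound): 0
uses in reading order: ctr, val
typing: ill-typed: an application expects Str but receives Int
ordered: ✗, fails simple typing
linear: ✗, a type mismatch blocks all five
affine: ✗, the type mismatch rejects it
relevant: ✗, not simply typable
unrestricted: ✗, fails simple typing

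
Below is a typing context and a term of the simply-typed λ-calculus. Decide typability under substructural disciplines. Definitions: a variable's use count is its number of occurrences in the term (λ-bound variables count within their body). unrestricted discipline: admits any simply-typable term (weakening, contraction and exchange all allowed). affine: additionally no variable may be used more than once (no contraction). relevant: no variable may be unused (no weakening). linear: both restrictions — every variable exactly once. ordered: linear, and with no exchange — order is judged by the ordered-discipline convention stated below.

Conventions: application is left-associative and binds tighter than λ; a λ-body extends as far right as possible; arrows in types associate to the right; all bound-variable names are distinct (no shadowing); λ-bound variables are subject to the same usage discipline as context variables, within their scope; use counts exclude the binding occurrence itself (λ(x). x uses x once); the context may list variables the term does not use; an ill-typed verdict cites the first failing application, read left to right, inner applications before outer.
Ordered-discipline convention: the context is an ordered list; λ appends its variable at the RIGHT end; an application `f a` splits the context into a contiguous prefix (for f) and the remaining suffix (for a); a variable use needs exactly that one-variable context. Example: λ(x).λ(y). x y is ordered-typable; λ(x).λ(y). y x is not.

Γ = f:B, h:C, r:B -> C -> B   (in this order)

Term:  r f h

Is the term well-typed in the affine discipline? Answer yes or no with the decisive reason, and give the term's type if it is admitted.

yes — at most one use each (f, h, r); term : B
use counts: f: 1×; h: 1×; r: 1×
use order (left to right): r, f, h
typing: ✓ — B
across the five disciplines: ordered ✗; linear ✓; affine ✓; relevant ✓; unrestricted ✓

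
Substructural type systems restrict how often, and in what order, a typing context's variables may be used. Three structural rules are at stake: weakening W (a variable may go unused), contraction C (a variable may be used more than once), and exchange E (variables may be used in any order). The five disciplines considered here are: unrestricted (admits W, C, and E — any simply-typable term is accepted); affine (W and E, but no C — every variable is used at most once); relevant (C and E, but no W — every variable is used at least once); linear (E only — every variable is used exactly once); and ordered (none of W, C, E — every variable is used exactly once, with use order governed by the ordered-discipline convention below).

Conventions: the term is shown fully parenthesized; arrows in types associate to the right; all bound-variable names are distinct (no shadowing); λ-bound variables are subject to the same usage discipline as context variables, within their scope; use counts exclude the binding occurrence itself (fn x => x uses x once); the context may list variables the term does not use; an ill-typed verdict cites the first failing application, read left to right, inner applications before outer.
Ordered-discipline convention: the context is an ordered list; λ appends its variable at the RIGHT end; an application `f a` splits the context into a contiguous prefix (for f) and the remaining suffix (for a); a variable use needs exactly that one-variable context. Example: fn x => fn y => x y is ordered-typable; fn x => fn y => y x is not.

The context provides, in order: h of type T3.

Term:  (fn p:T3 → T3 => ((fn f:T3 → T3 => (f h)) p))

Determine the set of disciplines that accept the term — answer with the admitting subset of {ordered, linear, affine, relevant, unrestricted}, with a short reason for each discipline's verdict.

admitting disciplines: linear, affine, relevant, unrestricted
usage: h ×1, p (λ-bound) ×1, f (λ-bound) ×1
use order (left to right): f, h, p
typing: well-typed at (T3 → T3) → T3
ordered: ✗, no contiguous prefix/suffix split fits f, h, p
linear: ✓, h, p, f: one use apiece
affine: ✓, no duplicate uses among h, p, f
relevant: ✓, none of h, p, f goes unused
unrestricted: ✓, simply typable at (T3 → T3) → T3; W, C, E all held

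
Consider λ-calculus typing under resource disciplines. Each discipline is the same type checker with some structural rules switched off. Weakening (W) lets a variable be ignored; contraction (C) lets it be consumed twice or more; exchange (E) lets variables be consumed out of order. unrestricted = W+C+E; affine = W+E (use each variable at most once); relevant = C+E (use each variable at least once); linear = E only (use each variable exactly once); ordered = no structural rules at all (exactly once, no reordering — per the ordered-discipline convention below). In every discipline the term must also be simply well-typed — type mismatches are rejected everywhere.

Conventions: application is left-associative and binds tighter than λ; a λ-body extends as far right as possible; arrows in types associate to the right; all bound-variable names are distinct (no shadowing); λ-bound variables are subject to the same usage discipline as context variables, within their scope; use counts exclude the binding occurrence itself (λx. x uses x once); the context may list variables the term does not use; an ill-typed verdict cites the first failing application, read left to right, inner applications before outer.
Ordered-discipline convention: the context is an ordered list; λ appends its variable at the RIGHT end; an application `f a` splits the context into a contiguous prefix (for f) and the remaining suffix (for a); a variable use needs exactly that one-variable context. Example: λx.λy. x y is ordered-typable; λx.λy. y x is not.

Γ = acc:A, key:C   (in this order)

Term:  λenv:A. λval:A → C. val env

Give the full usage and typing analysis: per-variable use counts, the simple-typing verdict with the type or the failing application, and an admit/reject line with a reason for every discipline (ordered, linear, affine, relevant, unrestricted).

counts: acc: 0×; key: 0×; env (bound): 1×; val (bound): 1×
left-to-right use order: val, env
typing: the term checks, with type A → (A → C) → C
ordered: ✗ — acc, key never used (weakening)
linear: ✗ — acc, key never used (weakening)
affine: ✓ — acc, key, env, val: no repeats, contraction unneeded
relevant: ✗ — acc, key never used (weakening)
unrestricted: ✓ — type-checks (A → (A → C) → C) and nothing is barred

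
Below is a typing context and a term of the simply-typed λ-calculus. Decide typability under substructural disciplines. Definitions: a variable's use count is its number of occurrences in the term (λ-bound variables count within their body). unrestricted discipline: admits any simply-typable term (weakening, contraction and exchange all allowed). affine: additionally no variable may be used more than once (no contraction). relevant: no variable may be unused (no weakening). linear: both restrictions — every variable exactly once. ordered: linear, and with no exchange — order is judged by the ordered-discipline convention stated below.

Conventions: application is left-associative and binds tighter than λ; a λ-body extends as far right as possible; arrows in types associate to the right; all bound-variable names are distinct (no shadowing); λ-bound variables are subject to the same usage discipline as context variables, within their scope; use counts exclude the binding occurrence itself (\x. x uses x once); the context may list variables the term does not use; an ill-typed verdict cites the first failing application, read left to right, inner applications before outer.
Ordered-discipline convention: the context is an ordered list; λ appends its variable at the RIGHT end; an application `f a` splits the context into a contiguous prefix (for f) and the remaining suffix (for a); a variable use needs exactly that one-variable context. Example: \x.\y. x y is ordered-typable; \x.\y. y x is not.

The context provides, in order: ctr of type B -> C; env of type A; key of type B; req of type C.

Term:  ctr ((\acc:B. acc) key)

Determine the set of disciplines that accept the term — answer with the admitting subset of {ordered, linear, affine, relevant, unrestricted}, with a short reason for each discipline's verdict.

admitted in: affine, unrestricted
usage: ctr: 1×; env: 0×; key: 1×; req: 0×; acc (bound): 1×
left-to-right use order: ctr, acc, key
typing: well-typed at C
ordered: ✗, env, req never used (weakening)
linear: ✗, env, req never used (weakening)
affine: ✓, no duplicate uses among ctr, env, key, req, acc
relevant: ✗, env, req never used (weakening)
unrestricted: ✓, typability at C is all that's needed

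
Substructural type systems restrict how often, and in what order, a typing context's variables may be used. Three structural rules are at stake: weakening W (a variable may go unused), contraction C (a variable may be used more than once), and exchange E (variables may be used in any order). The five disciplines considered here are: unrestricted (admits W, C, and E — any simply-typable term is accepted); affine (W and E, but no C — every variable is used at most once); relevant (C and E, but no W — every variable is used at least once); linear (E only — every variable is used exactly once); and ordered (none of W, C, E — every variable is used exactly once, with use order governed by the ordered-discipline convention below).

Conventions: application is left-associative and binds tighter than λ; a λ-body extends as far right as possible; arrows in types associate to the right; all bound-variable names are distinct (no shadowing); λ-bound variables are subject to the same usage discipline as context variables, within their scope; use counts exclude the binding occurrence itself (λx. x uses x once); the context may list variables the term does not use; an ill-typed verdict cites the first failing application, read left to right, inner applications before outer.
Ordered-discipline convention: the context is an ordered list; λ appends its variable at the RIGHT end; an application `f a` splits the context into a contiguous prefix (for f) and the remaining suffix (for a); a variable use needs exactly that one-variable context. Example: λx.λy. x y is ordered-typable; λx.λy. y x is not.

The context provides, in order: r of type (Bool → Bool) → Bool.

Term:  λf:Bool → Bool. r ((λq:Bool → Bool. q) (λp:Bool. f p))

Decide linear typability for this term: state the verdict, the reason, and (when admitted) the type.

yes — each of r, f, q, p used exactly once; term : (Bool → Bool) → Bool
use counts: r ×1, f [bound] ×1, q [bound] ×1, p [bound] ×1
use order (left to right): r, q, f, p
typing: the term checks, with type (Bool → Bool) → Bool
all disciplines: ordered ✓; linear ✓; affine ✓; relevant ✓; unrestricted ✓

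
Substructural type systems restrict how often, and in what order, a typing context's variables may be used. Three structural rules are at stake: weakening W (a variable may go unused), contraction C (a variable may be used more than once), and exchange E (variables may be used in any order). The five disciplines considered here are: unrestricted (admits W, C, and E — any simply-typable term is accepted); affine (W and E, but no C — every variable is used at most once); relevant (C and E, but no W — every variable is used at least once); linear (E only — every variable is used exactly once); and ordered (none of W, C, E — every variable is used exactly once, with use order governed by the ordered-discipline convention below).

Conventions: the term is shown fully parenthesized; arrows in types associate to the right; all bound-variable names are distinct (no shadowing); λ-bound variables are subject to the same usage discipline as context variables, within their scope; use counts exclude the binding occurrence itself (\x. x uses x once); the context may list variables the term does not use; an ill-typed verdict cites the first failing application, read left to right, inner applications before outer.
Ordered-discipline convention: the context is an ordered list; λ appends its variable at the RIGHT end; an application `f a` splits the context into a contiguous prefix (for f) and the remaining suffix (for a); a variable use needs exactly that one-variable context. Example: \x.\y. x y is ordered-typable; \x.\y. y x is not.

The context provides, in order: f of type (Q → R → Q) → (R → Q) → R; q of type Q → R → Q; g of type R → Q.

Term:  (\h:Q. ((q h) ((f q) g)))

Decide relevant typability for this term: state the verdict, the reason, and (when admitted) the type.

yes — every one of f, q, g, h appears; term : Q → Q
use counts: f ×1; q ×2; g ×1; h (λ-bound) ×1
left-to-right use order: q, h, f, q, g
typing: well-typed — term : Q → Q
all disciplines: ordered ✗ · linear ✗ · affine ✗ · relevant ✓ · unrestricted ✓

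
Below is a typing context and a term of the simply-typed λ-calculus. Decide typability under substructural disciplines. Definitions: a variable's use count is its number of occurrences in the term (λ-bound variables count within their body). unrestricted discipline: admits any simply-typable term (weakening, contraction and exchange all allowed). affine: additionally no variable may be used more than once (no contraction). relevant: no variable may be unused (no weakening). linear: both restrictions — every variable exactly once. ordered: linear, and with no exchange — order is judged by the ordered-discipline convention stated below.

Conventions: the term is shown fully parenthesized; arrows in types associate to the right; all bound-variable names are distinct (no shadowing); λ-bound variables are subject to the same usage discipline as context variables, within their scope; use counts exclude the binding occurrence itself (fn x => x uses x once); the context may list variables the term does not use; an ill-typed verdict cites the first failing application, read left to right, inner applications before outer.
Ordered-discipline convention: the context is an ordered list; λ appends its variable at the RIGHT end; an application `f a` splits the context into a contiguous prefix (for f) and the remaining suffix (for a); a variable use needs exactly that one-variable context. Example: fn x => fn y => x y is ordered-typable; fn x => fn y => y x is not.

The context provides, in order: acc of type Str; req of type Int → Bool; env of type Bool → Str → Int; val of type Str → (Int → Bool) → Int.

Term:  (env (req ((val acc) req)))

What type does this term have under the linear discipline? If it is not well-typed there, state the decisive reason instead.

not well-typed under linear — uses contraction: req ×2
variable uses: acc: 1; req: 2; env: 1; val: 1
order of uses: env, req, val, acc, req
typing: well-typed at Str → Int
all disciplines: ordered ✗ | linear ✗ | affine ✗ | relevant ✓ | unrestricted ✓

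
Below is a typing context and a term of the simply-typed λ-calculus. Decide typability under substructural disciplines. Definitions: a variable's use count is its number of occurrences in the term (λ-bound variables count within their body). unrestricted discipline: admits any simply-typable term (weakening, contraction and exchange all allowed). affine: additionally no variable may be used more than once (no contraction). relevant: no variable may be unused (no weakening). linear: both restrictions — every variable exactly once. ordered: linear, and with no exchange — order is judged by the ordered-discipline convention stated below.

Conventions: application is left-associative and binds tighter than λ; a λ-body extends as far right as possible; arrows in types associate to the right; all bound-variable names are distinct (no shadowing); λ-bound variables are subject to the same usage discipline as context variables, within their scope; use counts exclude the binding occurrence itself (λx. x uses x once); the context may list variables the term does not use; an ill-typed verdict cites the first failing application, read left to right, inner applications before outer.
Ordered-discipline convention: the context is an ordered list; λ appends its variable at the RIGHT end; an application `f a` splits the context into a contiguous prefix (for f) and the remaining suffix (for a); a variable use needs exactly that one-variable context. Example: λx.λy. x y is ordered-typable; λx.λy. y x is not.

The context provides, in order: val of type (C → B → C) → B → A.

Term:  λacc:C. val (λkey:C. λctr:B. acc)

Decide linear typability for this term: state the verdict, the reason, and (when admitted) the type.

no — key, ctr never used (weakening)
variable uses: val=1, acc [bound]=1, key [bound]=0, ctr [bound]=0
order of uses: val, acc
typing: well-typed — term : C → B → A
across the five disciplines: ordered ✗ | linear ✗ | affine ✓ | relevant ✗ | unrestricted ✓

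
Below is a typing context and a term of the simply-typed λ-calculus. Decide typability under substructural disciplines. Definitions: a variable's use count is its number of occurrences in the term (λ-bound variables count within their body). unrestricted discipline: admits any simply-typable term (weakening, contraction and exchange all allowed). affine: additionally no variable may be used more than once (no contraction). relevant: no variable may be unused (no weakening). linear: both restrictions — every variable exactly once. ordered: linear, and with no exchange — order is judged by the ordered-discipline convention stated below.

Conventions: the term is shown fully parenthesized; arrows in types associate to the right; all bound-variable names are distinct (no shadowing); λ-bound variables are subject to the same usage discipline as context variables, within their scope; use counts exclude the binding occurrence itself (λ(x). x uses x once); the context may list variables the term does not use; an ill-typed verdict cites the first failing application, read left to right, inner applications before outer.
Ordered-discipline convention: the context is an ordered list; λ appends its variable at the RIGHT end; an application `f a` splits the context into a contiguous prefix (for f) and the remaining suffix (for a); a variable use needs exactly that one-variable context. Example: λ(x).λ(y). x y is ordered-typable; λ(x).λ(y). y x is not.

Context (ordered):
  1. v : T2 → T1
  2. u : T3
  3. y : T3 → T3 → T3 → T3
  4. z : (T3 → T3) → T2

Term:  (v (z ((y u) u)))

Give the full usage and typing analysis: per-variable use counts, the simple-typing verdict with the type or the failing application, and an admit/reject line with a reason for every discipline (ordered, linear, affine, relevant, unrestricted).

counts: v=1, u=2, y=1, z=1
order of uses: v, z, y, u, u
typing: the term checks, with type T1
ordered: ✗, repeated use of u ×2
linear: ✗, repeated use of u ×2
affine: ✗, repeated use of u ×2
relevant: ✓, v, u, y, z: all used, weakening unneeded
unrestricted: ✓, typability at T1 is all that's needed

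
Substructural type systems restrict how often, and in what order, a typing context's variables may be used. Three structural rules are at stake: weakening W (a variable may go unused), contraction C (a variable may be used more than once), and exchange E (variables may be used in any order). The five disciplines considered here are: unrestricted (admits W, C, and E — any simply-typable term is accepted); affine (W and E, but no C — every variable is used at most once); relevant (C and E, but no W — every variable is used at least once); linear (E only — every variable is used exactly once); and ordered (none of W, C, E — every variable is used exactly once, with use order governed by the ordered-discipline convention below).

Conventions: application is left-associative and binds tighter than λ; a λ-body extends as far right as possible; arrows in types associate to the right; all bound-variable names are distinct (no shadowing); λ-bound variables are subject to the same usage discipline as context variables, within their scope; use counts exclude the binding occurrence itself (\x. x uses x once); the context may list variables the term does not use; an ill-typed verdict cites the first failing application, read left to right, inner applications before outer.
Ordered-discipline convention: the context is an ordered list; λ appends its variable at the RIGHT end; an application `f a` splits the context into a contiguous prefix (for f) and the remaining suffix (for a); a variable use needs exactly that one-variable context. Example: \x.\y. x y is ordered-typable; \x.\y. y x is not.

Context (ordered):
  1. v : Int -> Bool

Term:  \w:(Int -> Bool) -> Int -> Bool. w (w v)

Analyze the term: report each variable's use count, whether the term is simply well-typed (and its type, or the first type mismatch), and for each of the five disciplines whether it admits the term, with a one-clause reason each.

use counts: v ×1, w (bound) ×2
left-to-right use order: w, w, v
typing: the term checks, with type ((Int -> Bool) -> Int -> Bool) -> Int -> Bool
ordered: ✗, w ×2 used more than once (contraction)
linear: ✗, w ×2 used more than once (contraction)
affine: ✗, w ×2 used more than once (contraction)
relevant: ✓, every one of v, w appears
unrestricted: ✓, simply typable at ((Int -> Bool) -> Int -> Bool) -> Int -> Bool; W, C, E all held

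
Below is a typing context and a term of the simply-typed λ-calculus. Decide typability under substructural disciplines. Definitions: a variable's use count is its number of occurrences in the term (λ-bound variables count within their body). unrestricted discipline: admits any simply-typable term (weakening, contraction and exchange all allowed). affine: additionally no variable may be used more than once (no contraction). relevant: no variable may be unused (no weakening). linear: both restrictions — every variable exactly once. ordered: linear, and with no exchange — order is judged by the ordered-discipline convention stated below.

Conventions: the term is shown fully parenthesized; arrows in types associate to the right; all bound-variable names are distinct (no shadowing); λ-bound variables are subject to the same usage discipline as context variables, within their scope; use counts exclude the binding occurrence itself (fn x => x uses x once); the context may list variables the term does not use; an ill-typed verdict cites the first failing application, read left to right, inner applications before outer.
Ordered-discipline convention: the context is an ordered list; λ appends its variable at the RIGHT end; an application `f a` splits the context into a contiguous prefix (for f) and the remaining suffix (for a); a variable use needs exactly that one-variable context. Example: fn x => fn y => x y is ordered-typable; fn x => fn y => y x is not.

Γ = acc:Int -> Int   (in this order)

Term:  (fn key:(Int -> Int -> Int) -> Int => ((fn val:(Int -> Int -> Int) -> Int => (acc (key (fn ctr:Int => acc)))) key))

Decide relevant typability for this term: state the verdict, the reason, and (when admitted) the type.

no — val, ctr left unused
variable uses: acc: 2×; key [bound]: 2×; val [bound]: 0×; ctr [bound]: 0×
order of uses: acc, key, acc, key
typing: well-typed at ((Int -> Int -> Int) -> Int) -> Int
per-discipline verdicts: ordered ✗; linear ✗; affine ✗; relevant ✗; unrestricted ✓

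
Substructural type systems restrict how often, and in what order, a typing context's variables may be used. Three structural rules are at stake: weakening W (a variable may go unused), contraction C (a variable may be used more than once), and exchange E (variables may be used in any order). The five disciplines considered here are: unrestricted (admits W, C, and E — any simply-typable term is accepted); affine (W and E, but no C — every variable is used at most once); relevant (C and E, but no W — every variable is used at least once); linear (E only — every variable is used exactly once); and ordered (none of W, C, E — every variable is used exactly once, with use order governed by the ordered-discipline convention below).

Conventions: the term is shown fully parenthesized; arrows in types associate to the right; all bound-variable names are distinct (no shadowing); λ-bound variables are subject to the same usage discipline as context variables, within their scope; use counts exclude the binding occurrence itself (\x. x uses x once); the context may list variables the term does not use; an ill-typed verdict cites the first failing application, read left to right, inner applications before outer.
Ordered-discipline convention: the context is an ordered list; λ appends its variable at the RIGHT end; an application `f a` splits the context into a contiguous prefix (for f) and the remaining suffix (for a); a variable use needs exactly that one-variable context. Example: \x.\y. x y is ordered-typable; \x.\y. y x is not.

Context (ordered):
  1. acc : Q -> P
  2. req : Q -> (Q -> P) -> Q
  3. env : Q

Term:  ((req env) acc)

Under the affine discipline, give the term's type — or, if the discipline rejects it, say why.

term : Q
use counts: acc=1, req=1, env=1
use order (left to right): req, env, acc
typing: well-typed — term : Q
per-discipline verdicts: ordered ✗ · linear ✓ · affine ✓ · relevant ✓ · unrestricted ✓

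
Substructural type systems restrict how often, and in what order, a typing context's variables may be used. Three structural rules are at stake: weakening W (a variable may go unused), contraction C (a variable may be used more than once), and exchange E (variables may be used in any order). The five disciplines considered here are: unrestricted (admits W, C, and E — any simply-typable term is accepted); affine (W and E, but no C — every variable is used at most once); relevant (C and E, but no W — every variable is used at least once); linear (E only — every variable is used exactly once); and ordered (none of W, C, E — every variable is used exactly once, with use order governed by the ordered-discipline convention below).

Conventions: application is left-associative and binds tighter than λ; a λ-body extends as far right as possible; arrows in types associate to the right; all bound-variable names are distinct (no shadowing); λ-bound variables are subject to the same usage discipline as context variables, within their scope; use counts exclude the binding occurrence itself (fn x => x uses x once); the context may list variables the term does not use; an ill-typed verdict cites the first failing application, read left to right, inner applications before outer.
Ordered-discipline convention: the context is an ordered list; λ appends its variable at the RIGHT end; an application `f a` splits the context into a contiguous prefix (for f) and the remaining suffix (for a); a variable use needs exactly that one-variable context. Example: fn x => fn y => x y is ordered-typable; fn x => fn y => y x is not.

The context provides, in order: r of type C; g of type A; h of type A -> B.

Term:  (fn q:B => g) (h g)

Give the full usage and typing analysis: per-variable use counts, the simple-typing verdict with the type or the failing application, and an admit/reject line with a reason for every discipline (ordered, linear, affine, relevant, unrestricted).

use counts: r: 0, g: 2, h: 1, q (bound): 0
use order (left to right): g, h, g
typing: well-typed — term : A
ordered ✗ (repeated use of g ×2; unused: r, q — weakening required)
linear ✗ (repeated use of g ×2; unused: r, q — weakening required)
affine ✗ (repeated use of g ×2)
relevant ✗ (unused: r, q — weakening required)
unrestricted ✓ (simply typable at A; W, C, E all held)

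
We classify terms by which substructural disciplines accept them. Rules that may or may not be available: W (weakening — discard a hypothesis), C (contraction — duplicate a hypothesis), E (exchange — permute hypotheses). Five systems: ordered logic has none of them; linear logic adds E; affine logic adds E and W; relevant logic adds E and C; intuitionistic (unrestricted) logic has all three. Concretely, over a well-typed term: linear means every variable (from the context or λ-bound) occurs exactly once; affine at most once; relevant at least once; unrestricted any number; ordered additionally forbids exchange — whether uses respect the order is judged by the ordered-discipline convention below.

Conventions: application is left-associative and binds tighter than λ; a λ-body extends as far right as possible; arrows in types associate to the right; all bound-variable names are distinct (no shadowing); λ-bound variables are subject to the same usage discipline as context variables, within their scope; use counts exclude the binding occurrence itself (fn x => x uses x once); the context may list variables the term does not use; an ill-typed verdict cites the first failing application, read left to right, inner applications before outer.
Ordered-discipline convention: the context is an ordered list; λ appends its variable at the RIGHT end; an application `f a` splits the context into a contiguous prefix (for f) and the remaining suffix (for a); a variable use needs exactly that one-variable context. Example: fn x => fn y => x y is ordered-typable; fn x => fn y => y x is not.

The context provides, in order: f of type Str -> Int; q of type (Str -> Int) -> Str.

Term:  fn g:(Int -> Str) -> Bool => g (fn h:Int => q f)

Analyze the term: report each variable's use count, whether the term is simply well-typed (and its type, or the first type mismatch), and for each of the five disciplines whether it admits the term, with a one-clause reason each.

variable uses: f ×1, q ×1, g (bound) ×1, h (bound) ×0
order of uses: g, q, f
typing: the term checks, with type ((Int -> Str) -> Bool) -> Bool
ordered: ✗, needs weakening: h unused
linear: ✗, needs weakening: h unused
affine: ✓, at most one use each (f, q, g, h)
relevant: ✗, needs weakening: h unused
unrestricted: ✓, type-checks (((Int -> Str) -> Bool) -> Bool) and nothing is barred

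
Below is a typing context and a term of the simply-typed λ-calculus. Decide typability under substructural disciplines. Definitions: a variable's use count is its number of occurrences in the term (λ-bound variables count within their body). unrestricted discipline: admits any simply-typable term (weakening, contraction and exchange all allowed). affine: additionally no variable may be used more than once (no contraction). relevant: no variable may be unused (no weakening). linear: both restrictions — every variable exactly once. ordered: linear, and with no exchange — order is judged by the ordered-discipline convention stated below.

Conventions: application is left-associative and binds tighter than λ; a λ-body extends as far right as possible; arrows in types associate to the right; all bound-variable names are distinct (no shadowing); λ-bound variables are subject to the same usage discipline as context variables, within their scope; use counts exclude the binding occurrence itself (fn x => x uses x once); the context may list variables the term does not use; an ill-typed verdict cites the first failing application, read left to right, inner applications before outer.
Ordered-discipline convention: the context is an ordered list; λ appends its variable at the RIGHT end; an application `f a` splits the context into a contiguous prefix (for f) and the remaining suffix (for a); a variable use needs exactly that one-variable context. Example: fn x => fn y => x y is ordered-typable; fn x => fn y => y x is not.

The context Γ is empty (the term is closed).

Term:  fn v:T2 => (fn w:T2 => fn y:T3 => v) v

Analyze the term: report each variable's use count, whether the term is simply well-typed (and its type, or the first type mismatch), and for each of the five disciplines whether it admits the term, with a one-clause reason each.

variable uses: v (bound) ×2, w (bound) ×0, y (bound) ×0
use order (left to right): v, v
typing: well-typed — term : T2 → T3 → T2
ordered: ✗, uses contraction: v ×2; w, y left unused
linear: ✗, uses contraction: v ×2; w, y left unused
affine: ✗, uses contraction: v ×2
relevant: ✗, w, y left unused
unrestricted: ✓, type-checks (T2 → T3 → T2) and nothing is barred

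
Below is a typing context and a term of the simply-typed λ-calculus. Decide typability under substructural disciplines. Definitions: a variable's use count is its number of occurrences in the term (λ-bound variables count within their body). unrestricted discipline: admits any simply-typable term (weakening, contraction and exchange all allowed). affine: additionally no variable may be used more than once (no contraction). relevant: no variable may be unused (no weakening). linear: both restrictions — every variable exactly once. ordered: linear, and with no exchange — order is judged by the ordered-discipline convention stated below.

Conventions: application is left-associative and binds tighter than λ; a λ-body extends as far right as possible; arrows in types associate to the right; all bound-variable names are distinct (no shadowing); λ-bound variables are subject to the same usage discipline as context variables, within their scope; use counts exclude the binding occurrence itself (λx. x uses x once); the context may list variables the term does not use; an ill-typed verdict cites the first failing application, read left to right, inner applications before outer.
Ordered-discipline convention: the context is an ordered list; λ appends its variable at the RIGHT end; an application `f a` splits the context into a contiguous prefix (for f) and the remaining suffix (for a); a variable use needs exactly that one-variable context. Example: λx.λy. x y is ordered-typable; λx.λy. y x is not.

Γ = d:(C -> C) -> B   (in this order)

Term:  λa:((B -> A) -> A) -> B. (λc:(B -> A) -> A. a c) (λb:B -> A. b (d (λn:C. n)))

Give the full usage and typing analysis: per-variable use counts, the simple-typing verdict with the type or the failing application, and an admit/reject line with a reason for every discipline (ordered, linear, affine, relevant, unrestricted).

variable uses: d ×1, a (λ-bound) ×1, c (λ-bound) ×1, b (λ-bound) ×1, n (λ-bound) ×1
left-to-right use order: a, c, b, d, n
typing: well-typed at (((B -> A) -> A) -> B) -> B
ordered: ✗, use order a, c, b, d, n needs exchange
linear: ✓, exactly-once usage across d, a, c, b, n
affine: ✓, none of d, a, c, b, n used more than once
relevant: ✓, none of d, a, c, b, n goes unused
unrestricted: ✓, type-checks ((((B -> A) -> A) -> B) -> B) and nothing is barred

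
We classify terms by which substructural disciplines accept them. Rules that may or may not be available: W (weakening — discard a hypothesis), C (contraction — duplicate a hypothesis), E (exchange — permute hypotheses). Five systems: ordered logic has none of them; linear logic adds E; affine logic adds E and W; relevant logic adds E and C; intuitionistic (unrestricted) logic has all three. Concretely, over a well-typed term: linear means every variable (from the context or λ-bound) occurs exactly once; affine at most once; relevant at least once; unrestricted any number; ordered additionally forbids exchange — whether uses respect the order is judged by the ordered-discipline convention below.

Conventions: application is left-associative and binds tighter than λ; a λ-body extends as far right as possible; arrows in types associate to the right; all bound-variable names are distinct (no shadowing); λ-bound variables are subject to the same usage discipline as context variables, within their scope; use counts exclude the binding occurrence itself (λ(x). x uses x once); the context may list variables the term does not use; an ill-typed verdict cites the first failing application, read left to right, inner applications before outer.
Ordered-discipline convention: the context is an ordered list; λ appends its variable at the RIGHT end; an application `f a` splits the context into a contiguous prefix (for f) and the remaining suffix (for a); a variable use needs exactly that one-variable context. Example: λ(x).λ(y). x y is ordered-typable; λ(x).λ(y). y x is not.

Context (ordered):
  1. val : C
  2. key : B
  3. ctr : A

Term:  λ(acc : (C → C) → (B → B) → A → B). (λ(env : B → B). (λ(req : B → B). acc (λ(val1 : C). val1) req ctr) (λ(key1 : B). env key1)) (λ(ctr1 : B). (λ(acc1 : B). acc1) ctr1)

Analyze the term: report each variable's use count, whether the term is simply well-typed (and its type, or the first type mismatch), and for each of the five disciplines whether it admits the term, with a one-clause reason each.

use counts: val: 0, key: 0, ctr: 1, acc [bound]: 1, env [bound]: 1, req [bound]: 1, val1 [bound]: 1, key1 [bound]: 1, ctr1 [bound]: 1, acc1 [bound]: 1
uses in reading order: acc, val1, req, ctr, env, key1, acc1, ctr1
typing: well-typed — term : ((C → C) → (B → B) → A → B) → B
ordered ✗ (unused: val, key — weakening required)
linear ✗ (unused: val, key — weakening required)
affine ✓ (at most one use each (val, key, ctr, acc, env, req, val1, key1, ctr1, acc1))
relevant ✗ (unused: val, key — weakening required)
unrestricted ✓ (typability at ((C → C) → (B → B) → A → B) → B is all that's needed)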